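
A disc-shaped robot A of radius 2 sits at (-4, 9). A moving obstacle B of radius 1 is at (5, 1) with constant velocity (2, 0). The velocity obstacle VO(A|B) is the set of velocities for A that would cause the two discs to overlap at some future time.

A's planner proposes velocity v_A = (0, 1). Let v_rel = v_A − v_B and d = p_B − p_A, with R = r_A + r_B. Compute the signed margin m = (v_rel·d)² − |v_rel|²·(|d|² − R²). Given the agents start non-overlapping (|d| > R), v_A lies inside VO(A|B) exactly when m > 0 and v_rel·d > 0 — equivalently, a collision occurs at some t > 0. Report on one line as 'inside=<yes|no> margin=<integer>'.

d = (9, -8),  |d|² = 145;  R = 2+1 = 3,  c = 145−3² = 136
v_rel = (-2, 1),  |v_rel|² = 5;  v_rel·d = (-2)·(9) + (1)·(-8) = -26
5·t² + 52·t + 136 = 0  ⇒  m = (-26)² − 5·136 = -4
m = -4 < 0,  v_rel·d = -26 < 0  ⇒  outside

inside=no margin=-4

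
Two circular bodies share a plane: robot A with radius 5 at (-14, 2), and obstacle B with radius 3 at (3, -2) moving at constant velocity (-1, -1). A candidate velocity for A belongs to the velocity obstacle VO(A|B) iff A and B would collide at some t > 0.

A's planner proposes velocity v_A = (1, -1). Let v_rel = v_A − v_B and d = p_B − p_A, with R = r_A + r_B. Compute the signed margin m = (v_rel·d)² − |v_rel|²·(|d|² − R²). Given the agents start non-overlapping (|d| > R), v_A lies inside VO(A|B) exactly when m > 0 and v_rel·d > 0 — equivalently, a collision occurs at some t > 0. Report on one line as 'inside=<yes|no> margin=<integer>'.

d = (17, -4),  |d|² = 305;  R = 5+3 = 8,  c = 305−8² = 241
v_rel = (2, 0),  |v_rel|² = 4;  v_rel·d = (2)·(17) + (0)·(-4) = 34
4·t² − 68·t + 241 = 0  ⇒  m = 34² − 4·241 = 192
m = 192 > 0,  v_rel·d = 34 > 0  ⇒  inside

inside=yes margin=192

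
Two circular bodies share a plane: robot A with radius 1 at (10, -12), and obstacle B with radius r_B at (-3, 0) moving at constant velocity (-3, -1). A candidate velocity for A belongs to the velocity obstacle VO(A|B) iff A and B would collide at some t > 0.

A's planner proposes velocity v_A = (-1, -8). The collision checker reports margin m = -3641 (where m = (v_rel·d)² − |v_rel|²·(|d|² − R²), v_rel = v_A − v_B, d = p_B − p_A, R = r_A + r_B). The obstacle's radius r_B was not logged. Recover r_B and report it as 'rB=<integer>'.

m = -3641
d = (-13, 12);  v_rel = (2, -7),  |v_rel|² = 53
v_rel×d = (2)·(12) − (-7)·(-13) = -67
since m = R²·53 − (-67)²:  R² = (4489 + -3641) / 53 = 16
R = √16 = 4  ⇒  r_B = 4 − 1 = 3

rB=3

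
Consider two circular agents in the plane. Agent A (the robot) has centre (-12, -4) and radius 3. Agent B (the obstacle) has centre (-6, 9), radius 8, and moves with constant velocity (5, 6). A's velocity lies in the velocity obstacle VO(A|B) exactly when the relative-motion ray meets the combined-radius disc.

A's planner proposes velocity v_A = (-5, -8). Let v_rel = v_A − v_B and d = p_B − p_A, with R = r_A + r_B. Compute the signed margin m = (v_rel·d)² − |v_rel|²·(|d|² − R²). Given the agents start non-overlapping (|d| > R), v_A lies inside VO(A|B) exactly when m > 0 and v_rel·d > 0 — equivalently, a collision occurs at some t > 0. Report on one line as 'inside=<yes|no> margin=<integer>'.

d = (6, 13),  |d|² = 205;  R = 3+8 = 11,  c = 205−11² = 84
v_rel = (-10, -14),  |v_rel|² = 296;  v_rel·d = (-10)·(6) + (-14)·(13) = -242
296·t² + 484·t + 84 = 0  ⇒  m = (-242)² − 296·84 = 33700
m = 33700 > 0,  v_rel·d = -242 < 0  ⇒  outside

inside=no margin=33700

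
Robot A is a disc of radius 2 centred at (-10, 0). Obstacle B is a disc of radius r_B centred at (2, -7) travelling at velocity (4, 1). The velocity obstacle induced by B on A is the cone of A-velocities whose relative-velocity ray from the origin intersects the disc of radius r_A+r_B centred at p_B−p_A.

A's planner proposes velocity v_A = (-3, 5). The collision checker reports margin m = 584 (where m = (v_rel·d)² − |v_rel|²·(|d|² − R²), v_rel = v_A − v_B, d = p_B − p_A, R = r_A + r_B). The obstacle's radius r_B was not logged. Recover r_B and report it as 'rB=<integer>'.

m = 584
d = (12, -7);  v_rel = (-7, 4),  |v_rel|² = 65
v_rel×d = (-7)·(-7) − (4)·(12) = 1
since m = R²·65 − 1²:  R² = (1 + 584) / 65 = 9
R = √9 = 3  ⇒  r_B = 3 − 2 = 1

rB=1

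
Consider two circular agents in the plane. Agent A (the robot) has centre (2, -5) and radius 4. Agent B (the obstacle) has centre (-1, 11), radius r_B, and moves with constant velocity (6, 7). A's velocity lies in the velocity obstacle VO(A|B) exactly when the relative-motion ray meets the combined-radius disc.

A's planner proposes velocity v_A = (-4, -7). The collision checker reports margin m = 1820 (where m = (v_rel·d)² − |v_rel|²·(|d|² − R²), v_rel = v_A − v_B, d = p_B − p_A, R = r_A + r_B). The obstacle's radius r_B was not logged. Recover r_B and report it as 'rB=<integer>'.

m = 1820
d = (-3, 16);  v_rel = (-10, -14),  |v_rel|² = 296
v_rel×d = (-10)·(16) − (-14)·(-3) = -202
since m = R²·296 − (-202)²:  R² = (40804 + 1820) / 296 = 144
R = √144 = 12  ⇒  r_B = 12 − 4 = 8

rB=8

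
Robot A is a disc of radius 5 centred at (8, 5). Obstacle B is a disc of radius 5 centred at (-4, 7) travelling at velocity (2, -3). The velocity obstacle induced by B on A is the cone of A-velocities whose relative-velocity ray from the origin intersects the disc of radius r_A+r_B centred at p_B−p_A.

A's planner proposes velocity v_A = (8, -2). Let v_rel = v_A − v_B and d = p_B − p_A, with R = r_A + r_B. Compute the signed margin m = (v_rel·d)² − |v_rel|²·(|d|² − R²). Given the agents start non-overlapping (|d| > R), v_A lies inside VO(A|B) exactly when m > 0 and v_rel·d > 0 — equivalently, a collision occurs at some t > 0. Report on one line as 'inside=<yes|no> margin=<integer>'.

d = (-12, 2),  |d|² = 148;  R = 5+5 = 10,  c = 148−10² = 48
v_rel = (6, 1),  |v_rel|² = 37;  v_rel·d = (6)·(-12) + (1)·(2) = -70
37·t² + 140·t + 48 = 0  ⇒  m = (-70)² − 37·48 = 3124
m = 3124 > 0,  v_rel·d = -70 < 0  ⇒  outside

inside=no margin=3124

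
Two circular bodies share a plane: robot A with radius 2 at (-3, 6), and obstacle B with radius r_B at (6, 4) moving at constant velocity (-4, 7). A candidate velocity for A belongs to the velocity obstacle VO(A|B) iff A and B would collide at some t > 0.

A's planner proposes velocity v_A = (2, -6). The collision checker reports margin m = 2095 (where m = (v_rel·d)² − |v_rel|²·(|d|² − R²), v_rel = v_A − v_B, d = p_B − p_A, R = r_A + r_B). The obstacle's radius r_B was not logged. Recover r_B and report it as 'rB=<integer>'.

m = 2095
d = (9, -2);  v_rel = (6, -13),  |v_rel|² = 205
v_rel×d = (6)·(-2) − (-13)·(9) = 105
since m = R²·205 − 105²:  R² = (11025 + 2095) / 205 = 64
R = √64 = 8  ⇒  r_B = 8 − 2 = 6

rB=6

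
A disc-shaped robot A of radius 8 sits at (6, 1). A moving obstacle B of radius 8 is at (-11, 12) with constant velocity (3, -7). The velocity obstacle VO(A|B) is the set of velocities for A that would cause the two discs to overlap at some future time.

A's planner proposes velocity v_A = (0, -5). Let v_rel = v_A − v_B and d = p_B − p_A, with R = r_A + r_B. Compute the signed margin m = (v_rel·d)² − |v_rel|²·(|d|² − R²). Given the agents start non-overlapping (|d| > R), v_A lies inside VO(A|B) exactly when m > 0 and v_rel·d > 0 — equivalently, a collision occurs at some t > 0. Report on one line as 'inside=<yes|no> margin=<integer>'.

d = (-17, 11),  |d|² = 410;  R = 8+8 = 16,  c = 410−16² = 154
v_rel = (-3, 2),  |v_rel|² = 13;  v_rel·d = (-3)·(-17) + (2)·(11) = 73
13·t² − 146·t + 154 = 0  ⇒  m = 73² − 13·154 = 3327
m = 3327 > 0,  v_rel·d = 73 > 0  ⇒  inside

inside=yes margin=3327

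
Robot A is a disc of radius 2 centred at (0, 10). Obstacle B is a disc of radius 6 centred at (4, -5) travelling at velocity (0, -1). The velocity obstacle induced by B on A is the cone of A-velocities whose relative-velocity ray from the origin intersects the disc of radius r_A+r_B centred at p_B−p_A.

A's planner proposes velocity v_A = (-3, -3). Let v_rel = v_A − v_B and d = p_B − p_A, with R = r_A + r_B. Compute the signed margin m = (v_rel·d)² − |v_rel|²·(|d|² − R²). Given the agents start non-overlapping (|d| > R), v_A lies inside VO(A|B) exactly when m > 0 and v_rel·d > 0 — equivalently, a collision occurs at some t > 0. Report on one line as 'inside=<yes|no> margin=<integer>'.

d = (4, -15),  |d|² = 241;  R = 2+6 = 8,  c = 241−8² = 177
v_rel = (-3, -2),  |v_rel|² = 13;  v_rel·d = (-3)·(4) + (-2)·(-15) = 18
13·t² − 36·t + 177 = 0  ⇒  m = 18² − 13·177 = -1977
m = -1977 < 0,  v_rel·d = 18 > 0  ⇒  outside

inside=no margin=-1977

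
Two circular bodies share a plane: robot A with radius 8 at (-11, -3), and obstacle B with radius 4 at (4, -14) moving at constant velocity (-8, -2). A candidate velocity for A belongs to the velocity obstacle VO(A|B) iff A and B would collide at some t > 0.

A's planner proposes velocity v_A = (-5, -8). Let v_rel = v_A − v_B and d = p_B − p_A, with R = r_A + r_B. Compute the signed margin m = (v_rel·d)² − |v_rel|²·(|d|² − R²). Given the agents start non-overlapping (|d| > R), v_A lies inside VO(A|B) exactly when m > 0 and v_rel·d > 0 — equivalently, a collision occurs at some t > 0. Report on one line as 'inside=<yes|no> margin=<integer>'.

d = (15, -11),  |d|² = 346;  R = 8+4 = 12,  c = 346−12² = 202
v_rel = (3, -6),  |v_rel|² = 45;  v_rel·d = (3)·(15) + (-6)·(-11) = 111
45·t² − 222·t + 202 = 0  ⇒  m = 111² − 45·202 = 3231
m = 3231 > 0,  v_rel·d = 111 > 0  ⇒  inside

inside=yes margin=3231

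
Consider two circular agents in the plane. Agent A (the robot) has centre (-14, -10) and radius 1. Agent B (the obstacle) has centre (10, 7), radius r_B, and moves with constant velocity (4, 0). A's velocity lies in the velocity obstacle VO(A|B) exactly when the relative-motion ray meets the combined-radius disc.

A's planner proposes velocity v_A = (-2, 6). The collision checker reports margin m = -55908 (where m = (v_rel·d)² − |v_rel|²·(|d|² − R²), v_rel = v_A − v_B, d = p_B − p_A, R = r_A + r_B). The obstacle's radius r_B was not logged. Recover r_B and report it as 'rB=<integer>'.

m = -55908
d = (24, 17);  v_rel = (-6, 6),  |v_rel|² = 72
v_rel×d = (-6)·(17) − (6)·(24) = -246
since m = R²·72 − (-246)²:  R² = (60516 + -55908) / 72 = 64
R = √64 = 8  ⇒  r_B = 8 − 1 = 7

rB=7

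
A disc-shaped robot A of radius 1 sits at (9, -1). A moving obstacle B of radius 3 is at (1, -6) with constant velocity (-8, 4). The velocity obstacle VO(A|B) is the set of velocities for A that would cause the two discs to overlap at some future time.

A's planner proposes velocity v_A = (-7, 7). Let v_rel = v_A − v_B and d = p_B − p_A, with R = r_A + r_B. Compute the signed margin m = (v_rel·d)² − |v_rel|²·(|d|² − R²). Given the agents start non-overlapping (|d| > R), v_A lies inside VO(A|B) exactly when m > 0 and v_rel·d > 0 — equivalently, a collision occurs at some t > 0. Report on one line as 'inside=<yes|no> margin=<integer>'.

d = (-8, -5),  |d|² = 89;  R = 1+3 = 4,  c = 89−4² = 73
v_rel = (1, 3),  |v_rel|² = 10;  v_rel·d = (1)·(-8) + (3)·(-5) = -23
10·t² + 46·t + 73 = 0  ⇒  m = (-23)² − 10·73 = -201
m = -201 < 0,  v_rel·d = -23 < 0  ⇒  outside

inside=no margin=-201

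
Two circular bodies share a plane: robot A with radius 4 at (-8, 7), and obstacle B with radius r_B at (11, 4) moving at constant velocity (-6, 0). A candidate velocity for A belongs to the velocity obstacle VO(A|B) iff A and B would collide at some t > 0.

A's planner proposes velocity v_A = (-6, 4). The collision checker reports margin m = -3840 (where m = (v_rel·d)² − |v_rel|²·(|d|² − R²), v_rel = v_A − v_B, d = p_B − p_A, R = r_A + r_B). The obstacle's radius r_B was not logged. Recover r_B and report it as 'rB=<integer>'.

m = -3840
d = (19, -3);  v_rel = (0, 4),  |v_rel|² = 16
v_rel×d = (0)·(-3) − (4)·(19) = -76
since m = R²·16 − (-76)²:  R² = (5776 + -3840) / 16 = 121
R = √121 = 11  ⇒  r_B = 11 − 4 = 7

rB=7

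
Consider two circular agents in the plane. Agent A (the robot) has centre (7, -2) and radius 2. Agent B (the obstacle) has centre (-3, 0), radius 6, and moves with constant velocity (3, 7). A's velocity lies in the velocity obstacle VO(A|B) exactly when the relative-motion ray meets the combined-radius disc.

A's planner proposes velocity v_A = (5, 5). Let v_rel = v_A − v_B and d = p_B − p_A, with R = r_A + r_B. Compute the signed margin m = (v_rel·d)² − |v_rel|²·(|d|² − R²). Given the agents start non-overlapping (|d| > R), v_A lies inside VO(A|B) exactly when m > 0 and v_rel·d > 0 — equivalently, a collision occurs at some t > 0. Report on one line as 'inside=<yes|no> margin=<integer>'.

d = (-10, 2),  |d|² = 104;  R = 2+6 = 8,  c = 104−8² = 40
v_rel = (2, -2),  |v_rel|² = 8;  v_rel·d = (2)·(-10) + (-2)·(2) = -24
8·t² + 48·t + 40 = 0  ⇒  m = (-24)² − 8·40 = 256
m = 256 > 0,  v_rel·d = -24 < 0  ⇒  outside

inside=no margin=256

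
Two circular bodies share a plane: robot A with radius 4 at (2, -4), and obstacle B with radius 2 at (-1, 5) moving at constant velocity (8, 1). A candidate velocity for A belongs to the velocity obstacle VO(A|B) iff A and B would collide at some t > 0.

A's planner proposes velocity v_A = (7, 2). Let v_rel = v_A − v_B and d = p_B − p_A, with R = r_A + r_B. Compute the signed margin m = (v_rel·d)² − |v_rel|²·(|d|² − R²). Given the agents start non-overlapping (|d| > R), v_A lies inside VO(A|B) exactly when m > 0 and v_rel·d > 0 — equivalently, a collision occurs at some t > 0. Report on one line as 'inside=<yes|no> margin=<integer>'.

d = (-3, 9),  |d|² = 90;  R = 4+2 = 6,  c = 90−6² = 54
v_rel = (-1, 1),  |v_rel|² = 2;  v_rel·d = (-1)·(-3) + (1)·(9) = 12
2·t² − 24·t + 54 = 0  ⇒  m = 12² − 2·54 = 36
m = 36 > 0,  v_rel·d = 12 > 0  ⇒  inside

inside=yes margin=36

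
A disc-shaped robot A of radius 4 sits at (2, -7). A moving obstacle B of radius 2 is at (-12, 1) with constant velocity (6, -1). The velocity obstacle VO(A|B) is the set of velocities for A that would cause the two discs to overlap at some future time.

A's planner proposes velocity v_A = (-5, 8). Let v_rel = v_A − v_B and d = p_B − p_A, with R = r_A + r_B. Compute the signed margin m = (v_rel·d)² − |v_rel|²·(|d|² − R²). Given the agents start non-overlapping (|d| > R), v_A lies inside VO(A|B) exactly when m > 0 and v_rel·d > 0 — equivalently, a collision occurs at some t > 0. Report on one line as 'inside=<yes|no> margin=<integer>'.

d = (-14, 8),  |d|² = 260;  R = 4+2 = 6,  c = 260−6² = 224
v_rel = (-11, 9),  |v_rel|² = 202;  v_rel·d = (-11)·(-14) + (9)·(8) = 226
202·t² − 452·t + 224 = 0  ⇒  m = 226² − 202·224 = 5828
m = 5828 > 0,  v_rel·d = 226 > 0  ⇒  inside

inside=yes margin=5828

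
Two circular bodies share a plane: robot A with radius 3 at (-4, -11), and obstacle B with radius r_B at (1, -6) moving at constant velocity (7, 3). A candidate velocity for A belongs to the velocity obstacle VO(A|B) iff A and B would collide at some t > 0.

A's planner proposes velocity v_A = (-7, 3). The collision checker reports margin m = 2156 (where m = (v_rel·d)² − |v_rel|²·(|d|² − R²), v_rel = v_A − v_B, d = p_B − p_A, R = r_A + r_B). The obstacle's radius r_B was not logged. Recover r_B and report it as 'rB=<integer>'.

m = 2156
d = (5, 5);  v_rel = (-14, 0),  |v_rel|² = 196
v_rel×d = (-14)·(5) − (0)·(5) = -70
since m = R²·196 − (-70)²:  R² = (4900 + 2156) / 196 = 36
R = √36 = 6  ⇒  r_B = 6 − 3 = 3

rB=3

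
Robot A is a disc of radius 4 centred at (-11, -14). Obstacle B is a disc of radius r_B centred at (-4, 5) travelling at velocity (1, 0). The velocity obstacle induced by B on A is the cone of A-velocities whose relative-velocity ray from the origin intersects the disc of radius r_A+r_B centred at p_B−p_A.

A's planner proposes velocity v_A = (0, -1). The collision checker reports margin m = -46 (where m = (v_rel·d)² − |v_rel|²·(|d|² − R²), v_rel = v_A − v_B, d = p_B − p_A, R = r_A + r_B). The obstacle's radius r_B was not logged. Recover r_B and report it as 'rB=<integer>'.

m = -46
d = (7, 19);  v_rel = (-1, -1),  |v_rel|² = 2
v_rel×d = (-1)·(19) − (-1)·(7) = -12
since m = R²·2 − (-12)²:  R² = (144 + -46) / 2 = 49
R = √49 = 7  ⇒  r_B = 7 − 4 = 3

rB=3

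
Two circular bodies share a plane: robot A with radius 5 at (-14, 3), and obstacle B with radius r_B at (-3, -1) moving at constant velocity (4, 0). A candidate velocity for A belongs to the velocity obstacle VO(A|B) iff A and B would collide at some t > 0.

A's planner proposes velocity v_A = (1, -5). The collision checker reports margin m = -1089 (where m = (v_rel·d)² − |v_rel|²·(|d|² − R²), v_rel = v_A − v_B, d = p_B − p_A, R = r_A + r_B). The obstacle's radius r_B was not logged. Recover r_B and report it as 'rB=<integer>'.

m = -1089
d = (11, -4);  v_rel = (-3, -5),  |v_rel|² = 34
v_rel×d = (-3)·(-4) − (-5)·(11) = 67
since m = R²·34 − 67²:  R² = (4489 + -1089) / 34 = 100
R = √100 = 10  ⇒  r_B = 10 − 5 = 5

rB=5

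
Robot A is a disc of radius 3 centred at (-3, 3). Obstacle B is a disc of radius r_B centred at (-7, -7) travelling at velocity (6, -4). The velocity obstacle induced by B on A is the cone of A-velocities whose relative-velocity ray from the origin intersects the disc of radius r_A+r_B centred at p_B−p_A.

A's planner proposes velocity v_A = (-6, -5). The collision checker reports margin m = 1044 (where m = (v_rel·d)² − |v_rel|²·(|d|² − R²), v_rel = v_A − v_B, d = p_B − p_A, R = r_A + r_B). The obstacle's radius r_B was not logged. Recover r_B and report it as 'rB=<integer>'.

m = 1044
d = (-4, -10);  v_rel = (-12, -1),  |v_rel|² = 145
v_rel×d = (-12)·(-10) − (-1)·(-4) = 116
since m = R²·145 − 116²:  R² = (13456 + 1044) / 145 = 100
R = √100 = 10  ⇒  r_B = 10 − 3 = 7

rB=7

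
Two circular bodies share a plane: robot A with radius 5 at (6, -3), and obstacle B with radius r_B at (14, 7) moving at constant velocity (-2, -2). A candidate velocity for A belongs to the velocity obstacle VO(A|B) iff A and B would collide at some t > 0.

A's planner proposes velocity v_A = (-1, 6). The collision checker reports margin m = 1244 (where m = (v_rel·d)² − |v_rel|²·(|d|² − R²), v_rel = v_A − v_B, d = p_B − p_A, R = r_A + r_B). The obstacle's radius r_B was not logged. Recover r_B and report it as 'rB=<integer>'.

m = 1244
d = (8, 10);  v_rel = (1, 8),  |v_rel|² = 65
v_rel×d = (1)·(10) − (8)·(8) = -54
since m = R²·65 − (-54)²:  R² = (2916 + 1244) / 65 = 64
R = √64 = 8  ⇒  r_B = 8 − 5 = 3

rB=3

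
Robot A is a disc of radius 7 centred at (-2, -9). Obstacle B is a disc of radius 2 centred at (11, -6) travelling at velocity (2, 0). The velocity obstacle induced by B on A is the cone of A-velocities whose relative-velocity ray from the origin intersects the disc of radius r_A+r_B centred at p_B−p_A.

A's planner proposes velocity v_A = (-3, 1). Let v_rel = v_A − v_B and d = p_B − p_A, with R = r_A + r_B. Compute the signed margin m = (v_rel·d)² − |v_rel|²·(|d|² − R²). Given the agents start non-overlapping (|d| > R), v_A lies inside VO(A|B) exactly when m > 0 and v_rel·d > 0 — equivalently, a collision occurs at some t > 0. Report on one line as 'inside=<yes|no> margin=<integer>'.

d = (13, 3),  |d|² = 178;  R = 7+2 = 9,  c = 178−9² = 97
v_rel = (-5, 1),  |v_rel|² = 26;  v_rel·d = (-5)·(13) + (1)·(3) = -62
26·t² + 124·t + 97 = 0  ⇒  m = (-62)² − 26·97 = 1322
m = 1322 > 0,  v_rel·d = -62 < 0  ⇒  outside

inside=no margin=1322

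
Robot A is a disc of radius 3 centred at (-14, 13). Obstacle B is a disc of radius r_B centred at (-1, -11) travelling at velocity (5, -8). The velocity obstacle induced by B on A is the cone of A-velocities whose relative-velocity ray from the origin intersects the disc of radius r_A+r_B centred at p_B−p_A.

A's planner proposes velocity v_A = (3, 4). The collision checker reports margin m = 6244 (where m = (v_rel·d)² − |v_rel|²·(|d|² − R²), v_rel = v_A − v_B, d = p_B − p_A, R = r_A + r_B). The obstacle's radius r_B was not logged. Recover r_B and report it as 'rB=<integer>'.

m = 6244
d = (13, -24);  v_rel = (-2, 12),  |v_rel|² = 148
v_rel×d = (-2)·(-24) − (12)·(13) = -108
since m = R²·148 − (-108)²:  R² = (11664 + 6244) / 148 = 121
R = √121 = 11  ⇒  r_B = 11 − 3 = 8

rB=8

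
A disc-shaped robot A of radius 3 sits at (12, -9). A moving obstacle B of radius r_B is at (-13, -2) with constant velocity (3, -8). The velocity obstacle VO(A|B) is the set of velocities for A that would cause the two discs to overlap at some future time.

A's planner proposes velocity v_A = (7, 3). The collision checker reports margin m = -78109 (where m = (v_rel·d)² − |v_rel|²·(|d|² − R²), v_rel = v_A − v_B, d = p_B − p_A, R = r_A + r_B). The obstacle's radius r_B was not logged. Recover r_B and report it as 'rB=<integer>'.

m = -78109
d = (-25, 7);  v_rel = (4, 11),  |v_rel|² = 137
v_rel×d = (4)·(7) − (11)·(-25) = 303
since m = R²·137 − 303²:  R² = (91809 + -78109) / 137 = 100
R = √100 = 10  ⇒  r_B = 10 − 3 = 7

rB=7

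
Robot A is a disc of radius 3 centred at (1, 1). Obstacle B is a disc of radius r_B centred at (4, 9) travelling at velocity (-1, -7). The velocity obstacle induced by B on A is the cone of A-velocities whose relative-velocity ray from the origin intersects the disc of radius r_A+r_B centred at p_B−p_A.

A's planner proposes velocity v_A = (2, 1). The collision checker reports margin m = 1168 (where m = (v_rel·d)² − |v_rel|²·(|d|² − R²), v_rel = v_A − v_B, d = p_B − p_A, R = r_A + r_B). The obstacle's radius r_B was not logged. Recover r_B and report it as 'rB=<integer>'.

m = 1168
d = (3, 8);  v_rel = (3, 8),  |v_rel|² = 73
v_rel×d = (3)·(8) − (8)·(3) = 0
since m = R²·73 − 0²:  R² = (0 + 1168) / 73 = 16
R = √16 = 4  ⇒  r_B = 4 − 3 = 1

rB=1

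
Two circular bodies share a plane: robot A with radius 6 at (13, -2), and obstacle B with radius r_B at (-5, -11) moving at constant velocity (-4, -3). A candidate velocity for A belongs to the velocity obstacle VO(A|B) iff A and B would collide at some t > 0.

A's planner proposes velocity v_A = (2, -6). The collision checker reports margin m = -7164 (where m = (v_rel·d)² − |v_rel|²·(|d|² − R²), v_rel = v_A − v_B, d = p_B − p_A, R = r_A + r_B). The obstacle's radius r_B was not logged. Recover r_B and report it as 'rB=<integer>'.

m = -7164
d = (-18, -9);  v_rel = (6, -3),  |v_rel|² = 45
v_rel×d = (6)·(-9) − (-3)·(-18) = -108
since m = R²·45 − (-108)²:  R² = (11664 + -7164) / 45 = 100
R = √100 = 10  ⇒  r_B = 10 − 6 = 4

rB=4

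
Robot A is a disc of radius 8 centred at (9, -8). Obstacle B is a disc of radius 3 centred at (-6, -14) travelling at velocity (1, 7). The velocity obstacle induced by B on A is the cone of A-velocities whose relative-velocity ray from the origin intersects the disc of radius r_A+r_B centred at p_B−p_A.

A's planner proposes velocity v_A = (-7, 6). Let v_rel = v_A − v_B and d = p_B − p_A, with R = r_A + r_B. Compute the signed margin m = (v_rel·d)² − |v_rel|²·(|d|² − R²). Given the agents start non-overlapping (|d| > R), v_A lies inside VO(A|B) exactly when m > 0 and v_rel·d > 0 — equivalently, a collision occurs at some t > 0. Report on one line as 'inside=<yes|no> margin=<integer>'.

d = (-15, -6),  |d|² = 261;  R = 8+3 = 11,  c = 261−11² = 140
v_rel = (-8, -1),  |v_rel|² = 65;  v_rel·d = (-8)·(-15) + (-1)·(-6) = 126
65·t² − 252·t + 140 = 0  ⇒  m = 126² − 65·140 = 6776
m = 6776 > 0,  v_rel·d = 126 > 0  ⇒  inside

inside=yes margin=6776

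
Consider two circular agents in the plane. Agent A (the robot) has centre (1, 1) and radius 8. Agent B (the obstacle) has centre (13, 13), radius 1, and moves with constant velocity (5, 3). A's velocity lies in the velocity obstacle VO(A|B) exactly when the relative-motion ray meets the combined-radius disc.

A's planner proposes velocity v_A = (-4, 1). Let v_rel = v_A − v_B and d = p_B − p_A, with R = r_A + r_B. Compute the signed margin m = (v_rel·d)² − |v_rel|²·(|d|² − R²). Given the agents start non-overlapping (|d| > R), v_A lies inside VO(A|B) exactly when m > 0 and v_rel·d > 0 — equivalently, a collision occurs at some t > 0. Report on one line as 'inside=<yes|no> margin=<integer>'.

d = (12, 12),  |d|² = 288;  R = 8+1 = 9,  c = 288−9² = 207
v_rel = (-9, -2),  |v_rel|² = 85;  v_rel·d = (-9)·(12) + (-2)·(12) = -132
85·t² + 264·t + 207 = 0  ⇒  m = (-132)² − 85·207 = -171
m = -171 < 0,  v_rel·d = -132 < 0  ⇒  outside

inside=no margin=-171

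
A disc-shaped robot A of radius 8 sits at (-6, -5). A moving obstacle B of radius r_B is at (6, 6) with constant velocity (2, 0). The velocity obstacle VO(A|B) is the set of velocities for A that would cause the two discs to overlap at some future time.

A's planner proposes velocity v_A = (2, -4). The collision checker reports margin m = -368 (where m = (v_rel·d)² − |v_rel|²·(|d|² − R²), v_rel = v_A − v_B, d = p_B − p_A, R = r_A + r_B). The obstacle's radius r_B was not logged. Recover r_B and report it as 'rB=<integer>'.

m = -368
d = (12, 11);  v_rel = (0, -4),  |v_rel|² = 16
v_rel×d = (0)·(11) − (-4)·(12) = 48
since m = R²·16 − 48²:  R² = (2304 + -368) / 16 = 121
R = √121 = 11  ⇒  r_B = 11 − 8 = 3

rB=3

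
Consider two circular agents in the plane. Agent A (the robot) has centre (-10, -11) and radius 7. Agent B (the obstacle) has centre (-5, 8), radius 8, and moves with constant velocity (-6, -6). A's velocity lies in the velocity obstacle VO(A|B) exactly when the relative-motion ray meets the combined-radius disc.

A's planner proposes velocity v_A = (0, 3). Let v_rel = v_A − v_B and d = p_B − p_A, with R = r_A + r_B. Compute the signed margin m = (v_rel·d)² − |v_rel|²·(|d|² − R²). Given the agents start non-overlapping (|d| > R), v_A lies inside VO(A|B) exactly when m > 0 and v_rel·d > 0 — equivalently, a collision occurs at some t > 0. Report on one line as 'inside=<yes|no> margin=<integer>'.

d = (5, 19),  |d|² = 386;  R = 7+8 = 15,  c = 386−15² = 161
v_rel = (6, 9),  |v_rel|² = 117;  v_rel·d = (6)·(5) + (9)·(19) = 201
117·t² − 402·t + 161 = 0  ⇒  m = 201² − 117·161 = 21564
m = 21564 > 0,  v_rel·d = 201 > 0  ⇒  inside

inside=yes margin=21564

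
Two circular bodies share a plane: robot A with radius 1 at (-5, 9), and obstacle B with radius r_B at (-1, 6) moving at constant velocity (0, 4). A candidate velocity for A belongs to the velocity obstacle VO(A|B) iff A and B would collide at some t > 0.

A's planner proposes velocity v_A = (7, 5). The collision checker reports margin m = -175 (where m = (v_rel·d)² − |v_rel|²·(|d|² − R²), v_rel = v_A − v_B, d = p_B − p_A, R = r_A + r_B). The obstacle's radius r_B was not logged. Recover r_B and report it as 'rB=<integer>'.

m = -175
d = (4, -3);  v_rel = (7, 1),  |v_rel|² = 50
v_rel×d = (7)·(-3) − (1)·(4) = -25
since m = R²·50 − (-25)²:  R² = (625 + -175) / 50 = 9
R = √9 = 3  ⇒  r_B = 3 − 1 = 2

rB=2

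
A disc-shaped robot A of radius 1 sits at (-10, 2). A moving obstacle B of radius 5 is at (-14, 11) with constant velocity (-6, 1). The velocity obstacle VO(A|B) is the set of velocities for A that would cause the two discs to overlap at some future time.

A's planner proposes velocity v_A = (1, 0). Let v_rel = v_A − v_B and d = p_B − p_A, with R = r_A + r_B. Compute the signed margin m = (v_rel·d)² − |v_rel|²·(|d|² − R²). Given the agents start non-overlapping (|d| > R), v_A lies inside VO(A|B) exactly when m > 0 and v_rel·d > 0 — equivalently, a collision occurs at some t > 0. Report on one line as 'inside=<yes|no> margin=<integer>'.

d = (-4, 9),  |d|² = 97;  R = 1+5 = 6,  c = 97−6² = 61
v_rel = (7, -1),  |v_rel|² = 50;  v_rel·d = (7)·(-4) + (-1)·(9) = -37
50·t² + 74·t + 61 = 0  ⇒  m = (-37)² − 50·61 = -1681
m = -1681 < 0,  v_rel·d = -37 < 0  ⇒  outside

inside=no margin=-1681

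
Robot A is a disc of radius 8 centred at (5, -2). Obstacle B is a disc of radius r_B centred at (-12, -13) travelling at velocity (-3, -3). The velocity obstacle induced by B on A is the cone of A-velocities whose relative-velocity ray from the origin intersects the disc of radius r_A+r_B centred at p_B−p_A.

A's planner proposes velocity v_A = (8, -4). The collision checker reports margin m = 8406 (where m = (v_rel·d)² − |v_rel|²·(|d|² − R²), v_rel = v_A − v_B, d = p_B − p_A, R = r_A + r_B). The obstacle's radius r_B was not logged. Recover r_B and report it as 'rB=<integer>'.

m = 8406
d = (-17, -11);  v_rel = (11, -1),  |v_rel|² = 122
v_rel×d = (11)·(-11) − (-1)·(-17) = -138
since m = R²·122 − (-138)²:  R² = (19044 + 8406) / 122 = 225
R = √225 = 15  ⇒  r_B = 15 − 8 = 7

rB=7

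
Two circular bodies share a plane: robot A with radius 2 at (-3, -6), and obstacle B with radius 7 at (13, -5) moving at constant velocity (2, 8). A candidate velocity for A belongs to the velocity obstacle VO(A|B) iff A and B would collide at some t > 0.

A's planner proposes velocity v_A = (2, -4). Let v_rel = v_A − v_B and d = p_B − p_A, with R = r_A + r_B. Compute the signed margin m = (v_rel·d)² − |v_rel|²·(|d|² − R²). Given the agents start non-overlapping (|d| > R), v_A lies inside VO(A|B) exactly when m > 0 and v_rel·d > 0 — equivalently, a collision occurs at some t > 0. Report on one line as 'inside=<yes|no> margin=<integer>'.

d = (16, 1),  |d|² = 257;  R = 2+7 = 9,  c = 257−9² = 176
v_rel = (0, -12),  |v_rel|² = 144;  v_rel·d = (0)·(16) + (-12)·(1) = -12
144·t² + 24·t + 176 = 0  ⇒  m = (-12)² − 144·176 = -25200
m = -25200 < 0,  v_rel·d = -12 < 0  ⇒  outside

inside=no margin=-25200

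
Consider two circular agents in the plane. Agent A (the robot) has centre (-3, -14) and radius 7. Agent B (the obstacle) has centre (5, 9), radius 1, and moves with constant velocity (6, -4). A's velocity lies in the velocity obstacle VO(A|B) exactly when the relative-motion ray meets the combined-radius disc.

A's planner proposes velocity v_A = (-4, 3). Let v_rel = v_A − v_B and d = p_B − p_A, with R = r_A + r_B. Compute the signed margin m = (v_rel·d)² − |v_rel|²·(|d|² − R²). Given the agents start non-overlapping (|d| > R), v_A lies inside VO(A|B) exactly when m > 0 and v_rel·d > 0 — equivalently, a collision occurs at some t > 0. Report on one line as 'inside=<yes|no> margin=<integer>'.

d = (8, 23),  |d|² = 593;  R = 7+1 = 8,  c = 593−8² = 529
v_rel = (-10, 7),  |v_rel|² = 149;  v_rel·d = (-10)·(8) + (7)·(23) = 81
149·t² − 162·t + 529 = 0  ⇒  m = 81² − 149·529 = -72260
m = -72260 < 0,  v_rel·d = 81 > 0  ⇒  outside

inside=no margin=-72260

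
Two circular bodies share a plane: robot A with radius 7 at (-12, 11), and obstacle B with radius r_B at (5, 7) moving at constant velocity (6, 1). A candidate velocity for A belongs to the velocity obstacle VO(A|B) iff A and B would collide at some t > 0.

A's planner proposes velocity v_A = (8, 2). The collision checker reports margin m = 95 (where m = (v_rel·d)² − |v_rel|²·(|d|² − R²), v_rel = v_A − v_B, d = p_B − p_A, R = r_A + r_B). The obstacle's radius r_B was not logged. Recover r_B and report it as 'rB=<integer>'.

m = 95
d = (17, -4);  v_rel = (2, 1),  |v_rel|² = 5
v_rel×d = (2)·(-4) − (1)·(17) = -25
since m = R²·5 − (-25)²:  R² = (625 + 95) / 5 = 144
R = √144 = 12  ⇒  r_B = 12 − 7 = 5

rB=5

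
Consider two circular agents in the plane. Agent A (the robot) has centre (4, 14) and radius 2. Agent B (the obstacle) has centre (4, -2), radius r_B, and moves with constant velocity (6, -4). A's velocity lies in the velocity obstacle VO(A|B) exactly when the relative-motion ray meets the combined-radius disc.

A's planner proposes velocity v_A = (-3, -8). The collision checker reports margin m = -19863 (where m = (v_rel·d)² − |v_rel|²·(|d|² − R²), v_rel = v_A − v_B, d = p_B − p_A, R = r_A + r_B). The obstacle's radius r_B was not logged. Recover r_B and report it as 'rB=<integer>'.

m = -19863
d = (0, -16);  v_rel = (-9, -4),  |v_rel|² = 97
v_rel×d = (-9)·(-16) − (-4)·(0) = 144
since m = R²·97 − 144²:  R² = (20736 + -19863) / 97 = 9
R = √9 = 3  ⇒  r_B = 3 − 2 = 1

rB=1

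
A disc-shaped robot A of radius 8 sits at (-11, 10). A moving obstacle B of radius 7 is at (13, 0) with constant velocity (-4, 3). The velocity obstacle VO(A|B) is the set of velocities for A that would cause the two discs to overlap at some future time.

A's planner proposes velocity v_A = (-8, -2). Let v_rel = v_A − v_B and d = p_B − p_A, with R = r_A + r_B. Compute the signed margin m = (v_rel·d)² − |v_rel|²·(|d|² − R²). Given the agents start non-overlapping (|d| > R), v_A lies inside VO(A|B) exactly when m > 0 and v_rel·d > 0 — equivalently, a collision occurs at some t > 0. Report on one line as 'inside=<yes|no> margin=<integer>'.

d = (24, -10),  |d|² = 676;  R = 8+7 = 15,  c = 676−15² = 451
v_rel = (-4, -5),  |v_rel|² = 41;  v_rel·d = (-4)·(24) + (-5)·(-10) = -46
41·t² + 92·t + 451 = 0  ⇒  m = (-46)² − 41·451 = -16375
m = -16375 < 0,  v_rel·d = -46 < 0  ⇒  outside

inside=no margin=-16375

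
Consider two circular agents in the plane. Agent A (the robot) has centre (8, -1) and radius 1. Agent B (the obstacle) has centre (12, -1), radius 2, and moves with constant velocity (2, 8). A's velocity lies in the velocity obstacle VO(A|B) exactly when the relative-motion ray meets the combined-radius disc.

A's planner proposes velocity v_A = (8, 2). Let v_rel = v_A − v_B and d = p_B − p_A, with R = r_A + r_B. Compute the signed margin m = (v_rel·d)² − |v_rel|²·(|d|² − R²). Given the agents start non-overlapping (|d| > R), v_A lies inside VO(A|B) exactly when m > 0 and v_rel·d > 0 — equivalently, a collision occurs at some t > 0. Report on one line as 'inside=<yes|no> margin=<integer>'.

d = (4, 0),  |d|² = 16;  R = 1+2 = 3,  c = 16−3² = 7
v_rel = (6, -6),  |v_rel|² = 72;  v_rel·d = (6)·(4) + (-6)·(0) = 24
72·t² − 48·t + 7 = 0  ⇒  m = 24² − 72·7 = 72
m = 72 > 0,  v_rel·d = 24 > 0  ⇒  inside

inside=yes margin=72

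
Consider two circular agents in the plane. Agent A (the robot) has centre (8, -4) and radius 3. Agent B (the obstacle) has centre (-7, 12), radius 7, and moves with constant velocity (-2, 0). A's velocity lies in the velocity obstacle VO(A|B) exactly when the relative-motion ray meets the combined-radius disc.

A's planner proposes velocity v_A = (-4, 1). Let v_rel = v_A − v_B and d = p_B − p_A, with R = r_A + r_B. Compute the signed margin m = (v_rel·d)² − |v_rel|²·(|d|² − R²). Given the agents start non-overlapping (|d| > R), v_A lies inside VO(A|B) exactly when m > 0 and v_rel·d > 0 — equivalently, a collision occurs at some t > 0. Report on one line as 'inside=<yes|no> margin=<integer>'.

d = (-15, 16),  |d|² = 481;  R = 3+7 = 10,  c = 481−10² = 381
v_rel = (-2, 1),  |v_rel|² = 5;  v_rel·d = (-2)·(-15) + (1)·(16) = 46
5·t² − 92·t + 381 = 0  ⇒  m = 46² − 5·381 = 211
m = 211 > 0,  v_rel·d = 46 > 0  ⇒  inside

inside=yes margin=211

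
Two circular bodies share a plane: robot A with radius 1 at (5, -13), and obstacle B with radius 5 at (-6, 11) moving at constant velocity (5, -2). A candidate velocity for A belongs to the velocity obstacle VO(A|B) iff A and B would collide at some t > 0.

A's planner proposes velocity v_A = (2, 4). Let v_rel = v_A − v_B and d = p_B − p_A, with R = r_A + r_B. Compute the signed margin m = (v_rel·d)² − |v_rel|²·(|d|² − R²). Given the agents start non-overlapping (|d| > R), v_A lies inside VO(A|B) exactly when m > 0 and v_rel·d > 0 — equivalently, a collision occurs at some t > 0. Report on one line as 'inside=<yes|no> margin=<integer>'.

d = (-11, 24),  |d|² = 697;  R = 1+5 = 6,  c = 697−6² = 661
v_rel = (-3, 6),  |v_rel|² = 45;  v_rel·d = (-3)·(-11) + (6)·(24) = 177
45·t² − 354·t + 661 = 0  ⇒  m = 177² − 45·661 = 1584
m = 1584 > 0,  v_rel·d = 177 > 0  ⇒  inside

inside=yes margin=1584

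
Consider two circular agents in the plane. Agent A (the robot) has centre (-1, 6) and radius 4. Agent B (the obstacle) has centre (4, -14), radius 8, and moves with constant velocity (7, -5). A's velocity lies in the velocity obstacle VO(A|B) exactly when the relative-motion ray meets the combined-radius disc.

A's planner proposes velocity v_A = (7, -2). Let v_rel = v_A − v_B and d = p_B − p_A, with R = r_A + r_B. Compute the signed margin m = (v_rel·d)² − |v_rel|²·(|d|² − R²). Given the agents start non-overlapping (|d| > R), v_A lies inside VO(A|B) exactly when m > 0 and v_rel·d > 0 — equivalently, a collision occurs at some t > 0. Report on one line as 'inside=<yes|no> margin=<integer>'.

d = (5, -20),  |d|² = 425;  R = 4+8 = 12,  c = 425−12² = 281
v_rel = (0, 3),  |v_rel|² = 9;  v_rel·d = (0)·(5) + (3)·(-20) = -60
9·t² + 120·t + 281 = 0  ⇒  m = (-60)² − 9·281 = 1071
m = 1071 > 0,  v_rel·d = -60 < 0  ⇒  outside

inside=no margin=1071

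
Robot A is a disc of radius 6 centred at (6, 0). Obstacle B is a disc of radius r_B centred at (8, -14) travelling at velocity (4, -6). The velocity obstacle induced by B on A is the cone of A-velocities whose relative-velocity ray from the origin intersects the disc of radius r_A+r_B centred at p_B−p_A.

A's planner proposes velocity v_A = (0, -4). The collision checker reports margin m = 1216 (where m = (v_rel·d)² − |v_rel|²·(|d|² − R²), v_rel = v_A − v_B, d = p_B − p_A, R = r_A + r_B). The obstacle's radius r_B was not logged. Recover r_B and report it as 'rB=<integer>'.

m = 1216
d = (2, -14);  v_rel = (-4, 2),  |v_rel|² = 20
v_rel×d = (-4)·(-14) − (2)·(2) = 52
since m = R²·20 − 52²:  R² = (2704 + 1216) / 20 = 196
R = √196 = 14  ⇒  r_B = 14 − 6 = 8

rB=8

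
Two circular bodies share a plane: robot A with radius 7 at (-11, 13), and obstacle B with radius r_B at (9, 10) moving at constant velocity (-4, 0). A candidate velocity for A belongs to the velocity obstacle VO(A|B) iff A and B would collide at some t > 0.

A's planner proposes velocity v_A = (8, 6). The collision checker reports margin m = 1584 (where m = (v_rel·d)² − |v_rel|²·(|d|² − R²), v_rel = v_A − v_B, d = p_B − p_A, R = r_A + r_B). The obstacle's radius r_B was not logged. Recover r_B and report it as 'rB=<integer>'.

m = 1584
d = (20, -3);  v_rel = (12, 6),  |v_rel|² = 180
v_rel×d = (12)·(-3) − (6)·(20) = -156
since m = R²·180 − (-156)²:  R² = (24336 + 1584) / 180 = 144
R = √144 = 12  ⇒  r_B = 12 − 7 = 5

rB=5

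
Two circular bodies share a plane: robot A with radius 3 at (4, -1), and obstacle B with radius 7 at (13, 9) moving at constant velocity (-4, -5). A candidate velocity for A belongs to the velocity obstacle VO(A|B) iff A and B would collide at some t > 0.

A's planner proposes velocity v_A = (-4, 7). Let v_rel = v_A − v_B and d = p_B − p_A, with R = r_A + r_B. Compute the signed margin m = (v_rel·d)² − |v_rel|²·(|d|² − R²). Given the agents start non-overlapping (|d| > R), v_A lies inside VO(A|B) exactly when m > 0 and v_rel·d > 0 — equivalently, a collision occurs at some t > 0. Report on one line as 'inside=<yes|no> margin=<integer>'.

d = (9, 10),  |d|² = 181;  R = 3+7 = 10,  c = 181−10² = 81
v_rel = (0, 12),  |v_rel|² = 144;  v_rel·d = (0)·(9) + (12)·(10) = 120
144·t² − 240·t + 81 = 0  ⇒  m = 120² − 144·81 = 2736
m = 2736 > 0,  v_rel·d = 120 > 0  ⇒  inside

inside=yes margin=2736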